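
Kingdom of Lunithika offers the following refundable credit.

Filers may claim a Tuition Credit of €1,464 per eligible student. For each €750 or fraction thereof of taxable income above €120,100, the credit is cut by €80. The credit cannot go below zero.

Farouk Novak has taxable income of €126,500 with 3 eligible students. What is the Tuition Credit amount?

Tuition Credit: base = 3 × €1,464 = €4,392. income exceeds €120,100 by €6,400, which is 9 full-or-partial €750 increments; reduction = 9 × €80 = €720, leaving €3,672.

€3,672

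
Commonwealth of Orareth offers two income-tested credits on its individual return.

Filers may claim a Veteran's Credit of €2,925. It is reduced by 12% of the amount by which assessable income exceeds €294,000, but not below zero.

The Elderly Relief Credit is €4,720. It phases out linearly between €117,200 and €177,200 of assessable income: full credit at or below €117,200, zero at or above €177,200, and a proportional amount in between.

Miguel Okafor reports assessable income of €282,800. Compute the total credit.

€2,925

Veteran's Credit: €282,800 is at or below the €294,000 threshold, so the full €2,925 applies.
Elderly Relief Credit: €282,800 is at or above €177,200, so the credit is €0.
Total: €2,925 + €0 = €2,925.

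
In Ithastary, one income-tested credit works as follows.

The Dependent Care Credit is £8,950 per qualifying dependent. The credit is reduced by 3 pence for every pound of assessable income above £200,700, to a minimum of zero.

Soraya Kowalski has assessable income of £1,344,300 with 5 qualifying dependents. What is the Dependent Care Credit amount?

Dependent Care Credit: base = 5 × £8,950 = £44,750. 3% of the £1,143,600 excess over £200,700 is £34,308; credit = £44,750 − £34,308 = £10,442.

£10,442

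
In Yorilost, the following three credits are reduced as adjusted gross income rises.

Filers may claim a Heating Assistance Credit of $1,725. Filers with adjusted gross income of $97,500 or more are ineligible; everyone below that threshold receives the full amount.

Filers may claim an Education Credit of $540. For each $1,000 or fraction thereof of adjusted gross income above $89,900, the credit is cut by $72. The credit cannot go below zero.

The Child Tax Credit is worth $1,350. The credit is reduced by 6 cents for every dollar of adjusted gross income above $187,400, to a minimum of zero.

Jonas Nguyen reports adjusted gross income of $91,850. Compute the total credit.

$3,471

Heating Assistance Credit: $91,850 is below the $97,500 cutoff, so the full $1,725 applies.
Education Credit: income exceeds $89,900 by $1,950, which is 2 full-or-partial $1,000 increments; reduction = 2 × $72 = $144, leaving $396.
Child Tax Credit: $91,850 is at or below the $187,400 threshold, so the full $1,350 applies.
Total: $1,725 + $396 + $1,350 = $3,471.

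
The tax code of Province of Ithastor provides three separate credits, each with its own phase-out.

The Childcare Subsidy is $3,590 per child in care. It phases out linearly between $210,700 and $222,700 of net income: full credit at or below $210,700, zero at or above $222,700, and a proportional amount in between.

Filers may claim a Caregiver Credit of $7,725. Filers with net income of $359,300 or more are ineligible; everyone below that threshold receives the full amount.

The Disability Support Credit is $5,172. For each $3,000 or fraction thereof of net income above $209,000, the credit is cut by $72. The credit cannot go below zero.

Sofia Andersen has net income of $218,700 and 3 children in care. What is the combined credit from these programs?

Childcare Subsidy: base = 3 × $3,590 = $10,770. $218,700 is $8,000 into a $12,000 phase-out range, leaving 4,000/12,000 of the credit: $10,770 × 4,000/12,000 = $3,590.
Caregiver Credit: $218,700 is below the $359,300 cutoff, so the full $7,725 applies.
Disability Support Credit: income exceeds $209,000 by $9,700, which is 4 full-or-partial $3,000 increments; reduction = 4 × $72 = $288, leaving $4,884.
Total: $3,590 + $7,725 + $4,884 = $16,199.

$16,199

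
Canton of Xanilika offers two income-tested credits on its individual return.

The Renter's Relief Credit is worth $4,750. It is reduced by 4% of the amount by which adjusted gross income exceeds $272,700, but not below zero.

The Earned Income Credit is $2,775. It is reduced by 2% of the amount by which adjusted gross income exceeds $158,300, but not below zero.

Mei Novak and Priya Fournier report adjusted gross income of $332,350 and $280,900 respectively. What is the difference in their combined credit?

$2,381

Mei ($332,350): Renter's Relief Credit: 4% of the $59,650 excess over $272,700 is $2,386; credit = $4,750 − $2,386 = $2,364. Earned Income Credit: 2% of the $174,050 excess over $158,300 is $3,481 ≥ base, so the credit is $0. total $2,364 + $0 = $2,364
Priya ($280,900): Renter's Relief Credit: 4% of the $8,200 excess over $272,700 is $328; credit = $4,750 − $328 = $4,422. Earned Income Credit: 2% of the $122,600 excess over $158,300 is $2,452; credit = $2,775 − $2,452 = $323. total $4,422 + $323 = $4,745
Difference: |$2,364 − $4,745| = $2,381.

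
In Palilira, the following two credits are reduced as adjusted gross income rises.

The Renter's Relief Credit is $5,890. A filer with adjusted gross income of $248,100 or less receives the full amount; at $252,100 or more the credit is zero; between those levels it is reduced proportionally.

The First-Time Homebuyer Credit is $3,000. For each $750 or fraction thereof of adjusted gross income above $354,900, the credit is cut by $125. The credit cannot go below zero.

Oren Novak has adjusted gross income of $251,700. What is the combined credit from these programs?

$3,589

Renter's Relief Credit: $251,700 is $3,600 into a $4,000 phase-out range, leaving 400/4,000 of the credit: $5,890 × 400/4,000 = $589.
First-Time Homebuyer Credit: $251,700 is at or below the $354,900 threshold, so the full $3,000 applies.
Total: $589 + $3,000 = $3,589.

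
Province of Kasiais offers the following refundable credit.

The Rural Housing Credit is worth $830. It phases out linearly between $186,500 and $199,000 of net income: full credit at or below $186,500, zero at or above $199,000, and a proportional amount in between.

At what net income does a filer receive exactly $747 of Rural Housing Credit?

$187,750

$747 is 747/830 of the full $830, so 83/830 of the $12,500 range has been used: income = $186,500 + $12,500 × 83/830 = $187,750.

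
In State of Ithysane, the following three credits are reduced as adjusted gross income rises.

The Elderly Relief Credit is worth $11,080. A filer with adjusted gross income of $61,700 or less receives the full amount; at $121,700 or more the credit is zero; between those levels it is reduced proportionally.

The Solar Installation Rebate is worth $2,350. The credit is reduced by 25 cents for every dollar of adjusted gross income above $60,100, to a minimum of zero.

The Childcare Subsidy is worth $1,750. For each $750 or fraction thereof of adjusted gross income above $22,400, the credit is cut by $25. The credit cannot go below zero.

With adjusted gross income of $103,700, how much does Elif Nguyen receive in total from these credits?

Elderly Relief Credit: $103,700 is $42,000 into a $60,000 phase-out range, leaving 18,000/60,000 of the credit: $11,080 × 18,000/60,000 = $3,324.
Solar Installation Rebate: 25% of the $43,600 excess over $60,100 is $10,900 ≥ base, so the credit is $0.
Childcare Subsidy: income exceeds $22,400 by $81,300 → 109 increments × $25 = $2,725 ≥ base, so the credit is $0.
Total: $3,324 + $0 + $0 = $3,324.

$3,324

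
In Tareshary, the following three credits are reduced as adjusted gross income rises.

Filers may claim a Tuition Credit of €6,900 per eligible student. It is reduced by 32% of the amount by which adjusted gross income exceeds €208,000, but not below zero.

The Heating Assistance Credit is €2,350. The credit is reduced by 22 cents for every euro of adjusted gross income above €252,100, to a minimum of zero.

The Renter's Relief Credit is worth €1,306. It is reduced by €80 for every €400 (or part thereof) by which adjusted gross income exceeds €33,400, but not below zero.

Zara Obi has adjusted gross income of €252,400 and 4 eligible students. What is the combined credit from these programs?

€15,676

Tuition Credit: base = 4 × €6,900 = €27,600. 32% of the €44,400 excess over €208,000 is €14,208; credit = €27,600 − €14,208 = €13,392.
Heating Assistance Credit: 22% of the €300 excess over €252,100 is €66; credit = €2,350 − €66 = €2,284.
Renter's Relief Credit: income exceeds €33,400 by €219,000 → 548 increments × €80 = €43,840 ≥ base, so the credit is €0.
Total: €13,392 + €2,284 + €0 = €15,676.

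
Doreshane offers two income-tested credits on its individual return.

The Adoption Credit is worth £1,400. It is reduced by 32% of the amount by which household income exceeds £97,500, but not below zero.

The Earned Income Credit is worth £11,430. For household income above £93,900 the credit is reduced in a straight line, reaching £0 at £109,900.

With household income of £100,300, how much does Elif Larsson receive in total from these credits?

£7,362

Adoption Credit: 32% of the £2,800 excess over £97,500 is £896; credit = £1,400 − £896 = £504.
Earned Income Credit: £100,300 is £6,400 into a £16,000 phase-out range, leaving 9,600/16,000 of the credit: £11,430 × 9,600/16,000 = £6,858.
Total: £504 + £6,858 = £7,362.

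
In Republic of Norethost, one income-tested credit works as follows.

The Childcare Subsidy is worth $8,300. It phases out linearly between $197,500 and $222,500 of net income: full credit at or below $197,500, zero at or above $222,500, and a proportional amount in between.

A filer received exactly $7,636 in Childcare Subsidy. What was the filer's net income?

$199,500

$7,636 is 7,636/8,300 of the full $8,300, so 664/8,300 of the $25,000 range has been used: income = $197,500 + $25,000 × 664/8,300 = $199,500.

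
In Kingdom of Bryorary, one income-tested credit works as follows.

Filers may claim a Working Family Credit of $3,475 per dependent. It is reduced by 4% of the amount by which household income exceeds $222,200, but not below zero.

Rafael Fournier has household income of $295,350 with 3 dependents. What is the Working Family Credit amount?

Working Family Credit: base = 3 × $3,475 = $10,425. 4% of the $73,150 excess over $222,200 is $2,926; credit = $10,425 − $2,926 = $7,499.

$7,499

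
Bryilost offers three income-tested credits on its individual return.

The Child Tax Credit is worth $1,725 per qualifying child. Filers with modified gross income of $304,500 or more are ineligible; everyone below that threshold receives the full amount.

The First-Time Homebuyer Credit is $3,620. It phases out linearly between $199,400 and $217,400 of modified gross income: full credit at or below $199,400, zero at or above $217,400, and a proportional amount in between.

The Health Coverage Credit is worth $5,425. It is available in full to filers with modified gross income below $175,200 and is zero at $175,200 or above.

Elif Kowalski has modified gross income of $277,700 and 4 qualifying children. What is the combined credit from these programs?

$6,900

Child Tax Credit: base = 4 × $1,725 = $6,900. $277,700 is below the $304,500 cutoff, so the full $6,900 applies.
First-Time Homebuyer Credit: $277,700 is at or above $217,400, so the credit is $0.
Health Coverage Credit: $277,700 meets or exceeds the $175,200 cutoff, so the credit is $0.
Total: $6,900 + $0 + $0 = $6,900.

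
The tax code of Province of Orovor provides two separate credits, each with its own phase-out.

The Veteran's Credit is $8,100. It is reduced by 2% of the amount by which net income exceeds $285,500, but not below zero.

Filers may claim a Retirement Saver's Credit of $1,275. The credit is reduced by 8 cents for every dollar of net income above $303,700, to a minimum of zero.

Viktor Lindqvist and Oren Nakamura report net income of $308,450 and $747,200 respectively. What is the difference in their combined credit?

Viktor ($308,450): Veteran's Credit: 2% of the $22,950 excess over $285,500 is $459; credit = $8,100 − $459 = $7,641. Retirement Saver's Credit: 8% of the $4,750 excess over $303,700 is $380; credit = $1,275 − $380 = $895. total $7,641 + $895 = $8,536
Oren ($747,200): Veteran's Credit: 2% of the $461,700 excess over $285,500 is $9,234 ≥ base, so the credit is $0. Retirement Saver's Credit: 8% of the $443,500 excess over $303,700 is $35,480 ≥ base, so the credit is $0. total $0 + $0 = $0
Difference: |$8,536 − $0| = $8,536.

$8,536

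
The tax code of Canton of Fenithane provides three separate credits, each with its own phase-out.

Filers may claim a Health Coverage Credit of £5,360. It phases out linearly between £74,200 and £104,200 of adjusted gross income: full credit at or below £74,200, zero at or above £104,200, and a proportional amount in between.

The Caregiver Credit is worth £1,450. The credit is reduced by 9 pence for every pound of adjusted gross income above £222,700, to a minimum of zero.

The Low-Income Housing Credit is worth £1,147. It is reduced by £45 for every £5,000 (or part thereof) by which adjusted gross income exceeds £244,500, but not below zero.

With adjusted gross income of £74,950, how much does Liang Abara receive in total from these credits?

Health Coverage Credit: £74,950 is £750 into a £30,000 phase-out range, leaving 29,250/30,000 of the credit: £5,360 × 29,250/30,000 = £5,226.
Caregiver Credit: £74,950 is at or below the £222,700 threshold, so the full £1,450 applies.
Low-Income Housing Credit: £74,950 is at or below the £244,500 threshold, so the full £1,147 applies.
Total: £5,226 + £1,450 + £1,147 = £7,823.

£7,823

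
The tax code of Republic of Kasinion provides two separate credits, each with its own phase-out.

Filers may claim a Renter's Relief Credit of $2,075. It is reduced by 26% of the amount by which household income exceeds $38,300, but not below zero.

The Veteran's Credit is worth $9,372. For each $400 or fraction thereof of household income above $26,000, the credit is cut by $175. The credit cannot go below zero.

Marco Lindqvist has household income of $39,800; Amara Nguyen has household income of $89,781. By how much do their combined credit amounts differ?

$4,932

Marco ($39,800): Renter's Relief Credit: 26% of the $1,500 excess over $38,300 is $390; credit = $2,075 − $390 = $1,685. Veteran's Credit: income exceeds $26,000 by $13,800, which is 35 full-or-partial $400 increments; reduction = 35 × $175 = $6,125, leaving $3,247. total $1,685 + $3,247 = $4,932
Amara ($89,781): Renter's Relief Credit: 26% of the $51,481 excess over $38,300 is $13,385.06 ≥ base, so the credit is $0. Veteran's Credit: income exceeds $26,000 by $63,781 → 160 increments × $175 = $28,000 ≥ base, so the credit is $0. total $0 + $0 = $0
Difference: |$4,932 − $0| = $4,932.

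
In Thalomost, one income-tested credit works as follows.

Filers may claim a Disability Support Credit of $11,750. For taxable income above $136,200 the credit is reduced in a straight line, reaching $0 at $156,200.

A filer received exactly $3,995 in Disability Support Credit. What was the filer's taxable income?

$3,995 is 3,995/11,750 of the full $11,750, so 7,755/11,750 of the $20,000 range has been used: income = $136,200 + $20,000 × 7,755/11,750 = $149,400.

$149,400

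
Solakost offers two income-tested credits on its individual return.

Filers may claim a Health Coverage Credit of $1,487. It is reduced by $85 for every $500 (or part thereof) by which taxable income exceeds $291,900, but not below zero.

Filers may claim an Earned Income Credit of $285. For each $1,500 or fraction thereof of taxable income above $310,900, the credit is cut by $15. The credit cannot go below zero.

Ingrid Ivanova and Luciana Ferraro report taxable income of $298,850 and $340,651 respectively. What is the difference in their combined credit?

$582

Ingrid ($298,850): Health Coverage Credit: income exceeds $291,900 by $6,950, which is 14 full-or-partial $500 increments; reduction = 14 × $85 = $1,190, leaving $297. Earned Income Credit: $298,850 is at or below the $310,900 threshold, so the full $285 applies. total $297 + $285 = $582
Luciana ($340,651): Health Coverage Credit: income exceeds $291,900 by $48,751 → 98 increments × $85 = $8,330 ≥ base, so the credit is $0. Earned Income Credit: income exceeds $310,900 by $29,751 → 20 increments × $15 = $300 ≥ base, so the credit is $0. total $0 + $0 = $0
Difference: |$582 − $0| = $582.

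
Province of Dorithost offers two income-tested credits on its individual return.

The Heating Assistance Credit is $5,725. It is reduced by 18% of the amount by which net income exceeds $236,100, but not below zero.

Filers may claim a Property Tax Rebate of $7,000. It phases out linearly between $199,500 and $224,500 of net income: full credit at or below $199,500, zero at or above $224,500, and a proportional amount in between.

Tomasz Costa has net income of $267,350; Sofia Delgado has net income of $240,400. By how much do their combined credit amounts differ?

Tomasz ($267,350): Heating Assistance Credit: 18% of the $31,250 excess over $236,100 is $5,625; credit = $5,725 − $5,625 = $100. Property Tax Rebate: $267,350 is at or above $224,500, so the credit is $0. total $100 + $0 = $100
Sofia ($240,400): Heating Assistance Credit: 18% of the $4,300 excess over $236,100 is $774; credit = $5,725 − $774 = $4,951. Property Tax Rebate: $240,400 is at or above $224,500, so the credit is $0. total $4,951 + $0 = $4,951
Difference: |$100 − $4,951| = $4,851.

$4,851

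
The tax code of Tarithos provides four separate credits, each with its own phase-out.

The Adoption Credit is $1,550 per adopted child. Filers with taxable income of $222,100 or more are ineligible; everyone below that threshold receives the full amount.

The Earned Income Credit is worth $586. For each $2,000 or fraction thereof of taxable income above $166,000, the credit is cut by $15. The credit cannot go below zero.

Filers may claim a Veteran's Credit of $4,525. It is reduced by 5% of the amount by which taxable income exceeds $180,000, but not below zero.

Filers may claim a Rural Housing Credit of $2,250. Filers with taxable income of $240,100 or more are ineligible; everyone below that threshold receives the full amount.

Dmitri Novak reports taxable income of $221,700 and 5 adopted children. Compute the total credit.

Adoption Credit: base = 5 × $1,550 = $7,750. $221,700 is below the $222,100 cutoff, so the full $7,750 applies.
Earned Income Credit: income exceeds $166,000 by $55,700, which is 28 full-or-partial $2,000 increments; reduction = 28 × $15 = $420, leaving $166.
Veteran's Credit: 5% of the $41,700 excess over $180,000 is $2,085; credit = $4,525 − $2,085 = $2,440.
Rural Housing Credit: $221,700 is below the $240,100 cutoff, so the full $2,250 applies.
Total: $7,750 + $166 + $2,440 + $2,250 = $12,606.

$12,606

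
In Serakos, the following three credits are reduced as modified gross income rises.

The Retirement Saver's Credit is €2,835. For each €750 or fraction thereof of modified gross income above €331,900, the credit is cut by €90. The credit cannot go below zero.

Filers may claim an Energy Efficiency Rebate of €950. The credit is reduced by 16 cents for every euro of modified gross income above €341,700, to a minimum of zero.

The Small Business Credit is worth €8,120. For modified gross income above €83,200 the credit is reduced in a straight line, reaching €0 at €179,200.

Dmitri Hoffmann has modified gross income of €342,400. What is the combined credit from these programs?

€2,413

Retirement Saver's Credit: income exceeds €331,900 by €10,500, which is 14 full-or-partial €750 increments; reduction = 14 × €90 = €1,260, leaving €1,575.
Energy Efficiency Rebate: 16% of the €700 excess over €341,700 is €112; credit = €950 − €112 = €838.
Small Business Credit: €342,400 is at or above €179,200, so the credit is €0.
Total: €1,575 + €838 + €0 = €2,413.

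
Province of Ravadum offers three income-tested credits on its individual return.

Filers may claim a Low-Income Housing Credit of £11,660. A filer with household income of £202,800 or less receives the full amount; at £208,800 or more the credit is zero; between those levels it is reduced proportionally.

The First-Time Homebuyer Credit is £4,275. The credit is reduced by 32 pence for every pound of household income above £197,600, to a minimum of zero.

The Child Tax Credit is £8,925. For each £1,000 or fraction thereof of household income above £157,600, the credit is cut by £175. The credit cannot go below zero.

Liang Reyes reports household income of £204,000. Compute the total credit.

£12,255

Low-Income Housing Credit: £204,000 is £1,200 into a £6,000 phase-out range, leaving 4,800/6,000 of the credit: £11,660 × 4,800/6,000 = £9,328.
First-Time Homebuyer Credit: 32% of the £6,400 excess over £197,600 is £2,048; credit = £4,275 − £2,048 = £2,227.
Child Tax Credit: income exceeds £157,600 by £46,400, which is 47 full-or-partial £1,000 increments; reduction = 47 × £175 = £8,225, leaving £700.
Total: £9,328 + £2,227 + £700 = £12,255.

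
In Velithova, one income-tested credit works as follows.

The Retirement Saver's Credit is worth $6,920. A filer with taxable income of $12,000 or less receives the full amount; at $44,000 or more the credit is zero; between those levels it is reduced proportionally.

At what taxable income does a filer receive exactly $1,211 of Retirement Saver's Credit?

$38,400

$1,211 is 1,211/6,920 of the full $6,920, so 5,709/6,920 of the $32,000 range has been used: income = $12,000 + $32,000 × 5,709/6,920 = $38,400.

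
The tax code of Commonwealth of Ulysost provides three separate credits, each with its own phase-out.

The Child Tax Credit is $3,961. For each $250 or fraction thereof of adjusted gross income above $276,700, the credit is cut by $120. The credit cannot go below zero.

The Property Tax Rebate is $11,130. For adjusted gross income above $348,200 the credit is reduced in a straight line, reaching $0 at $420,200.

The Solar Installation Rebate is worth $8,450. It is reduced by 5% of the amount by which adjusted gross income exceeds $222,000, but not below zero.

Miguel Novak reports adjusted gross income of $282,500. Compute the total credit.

$17,636

Child Tax Credit: income exceeds $276,700 by $5,800, which is 24 full-or-partial $250 increments; reduction = 24 × $120 = $2,880, leaving $1,081.
Property Tax Rebate: $282,500 is at or below the $348,200 threshold, so the full $11,130 applies.
Solar Installation Rebate: 5% of the $60,500 excess over $222,000 is $3,025; credit = $8,450 − $3,025 = $5,425.
Total: $1,081 + $11,130 + $5,425 = $17,636.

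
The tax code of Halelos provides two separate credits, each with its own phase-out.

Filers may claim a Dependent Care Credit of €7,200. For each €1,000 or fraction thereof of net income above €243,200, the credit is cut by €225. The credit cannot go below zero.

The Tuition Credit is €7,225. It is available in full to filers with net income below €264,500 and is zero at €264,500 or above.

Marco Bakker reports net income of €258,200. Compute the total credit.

Dependent Care Credit: income exceeds €243,200 by €15,000, which is 15 full-or-partial €1,000 increments; reduction = 15 × €225 = €3,375, leaving €3,825.
Tuition Credit: €258,200 is below the €264,500 cutoff, so the full €7,225 applies.
Total: €3,825 + €7,225 = €11,050.

€11,050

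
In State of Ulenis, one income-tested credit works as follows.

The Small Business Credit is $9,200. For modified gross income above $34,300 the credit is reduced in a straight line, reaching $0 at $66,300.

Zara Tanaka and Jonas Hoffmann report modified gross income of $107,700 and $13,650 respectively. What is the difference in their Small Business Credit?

Zara ($107,700): Small Business Credit: $107,700 is at or above $66,300, so the credit is $0.
Jonas ($13,650): Small Business Credit: $13,650 is at or below the $34,300 threshold, so the full $9,200 applies.
Difference: |$0 − $9,200| = $9,200.

$9,200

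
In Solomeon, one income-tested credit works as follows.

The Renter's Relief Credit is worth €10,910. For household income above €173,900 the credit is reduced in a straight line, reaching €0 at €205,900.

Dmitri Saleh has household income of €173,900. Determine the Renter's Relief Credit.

Renter's Relief Credit: €173,900 is at or below the €173,900 threshold, so the full €10,910 applies.

€10,910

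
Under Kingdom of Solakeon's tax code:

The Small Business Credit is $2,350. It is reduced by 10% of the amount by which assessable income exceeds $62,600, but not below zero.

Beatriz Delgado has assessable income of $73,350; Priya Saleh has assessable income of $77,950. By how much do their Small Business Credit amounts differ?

$460

Beatriz ($73,350): Small Business Credit: 10% of the $10,750 excess over $62,600 is $1,075; credit = $2,350 − $1,075 = $1,275.
Priya ($77,950): Small Business Credit: 10% of the $15,350 excess over $62,600 is $1,535; credit = $2,350 − $1,535 = $815.
Difference: |$1,275 − $815| = $460.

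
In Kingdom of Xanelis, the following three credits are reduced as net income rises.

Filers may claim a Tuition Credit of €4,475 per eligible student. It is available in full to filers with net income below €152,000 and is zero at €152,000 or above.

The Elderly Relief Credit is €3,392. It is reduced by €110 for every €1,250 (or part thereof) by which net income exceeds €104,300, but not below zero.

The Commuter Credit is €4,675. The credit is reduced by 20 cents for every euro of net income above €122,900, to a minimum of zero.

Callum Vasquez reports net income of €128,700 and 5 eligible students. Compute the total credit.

€27,082

Tuition Credit: base = 5 × €4,475 = €22,375. €128,700 is below the €152,000 cutoff, so the full €22,375 applies.
Elderly Relief Credit: income exceeds €104,300 by €24,400, which is 20 full-or-partial €1,250 increments; reduction = 20 × €110 = €2,200, leaving €1,192.
Commuter Credit: 20% of the €5,800 excess over €122,900 is €1,160; credit = €4,675 − €1,160 = €3,515.
Total: €22,375 + €1,192 + €3,515 = €27,082.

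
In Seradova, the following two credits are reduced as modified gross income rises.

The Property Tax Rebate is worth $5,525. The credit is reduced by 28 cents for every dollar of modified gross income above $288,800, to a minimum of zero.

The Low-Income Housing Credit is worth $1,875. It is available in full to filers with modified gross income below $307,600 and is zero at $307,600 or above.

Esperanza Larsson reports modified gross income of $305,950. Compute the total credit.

Property Tax Rebate: 28% of the $17,150 excess over $288,800 is $4,802; credit = $5,525 − $4,802 = $723.
Low-Income Housing Credit: $305,950 is below the $307,600 cutoff, so the full $1,875 applies.
Total: $723 + $1,875 = $2,598.

$2,598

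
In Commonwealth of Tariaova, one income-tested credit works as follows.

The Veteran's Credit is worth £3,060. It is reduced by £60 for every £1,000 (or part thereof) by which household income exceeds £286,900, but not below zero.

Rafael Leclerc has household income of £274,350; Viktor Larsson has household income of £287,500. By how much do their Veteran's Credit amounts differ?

Rafael (£274,350): Veteran's Credit: £274,350 is at or below the £286,900 threshold, so the full £3,060 applies.
Viktor (£287,500): Veteran's Credit: income exceeds £286,900 by £600, which is 1 full-or-partial £1,000 increment; reduction = 1 × £60 = £60, leaving £3,000.
Difference: |£3,060 − £3,000| = £60.

£60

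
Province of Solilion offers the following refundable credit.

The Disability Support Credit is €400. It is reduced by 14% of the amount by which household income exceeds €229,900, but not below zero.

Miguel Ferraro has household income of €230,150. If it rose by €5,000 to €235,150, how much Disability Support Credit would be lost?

€365

At €230,150 — 14% of the €250 excess over €229,900 is €35; credit = €400 − €35 = €365.
At €235,150 — 14% of the €5,250 excess over €229,900 is €735 ≥ base, so the credit is €0.
Lost: €365 − €0 = €365.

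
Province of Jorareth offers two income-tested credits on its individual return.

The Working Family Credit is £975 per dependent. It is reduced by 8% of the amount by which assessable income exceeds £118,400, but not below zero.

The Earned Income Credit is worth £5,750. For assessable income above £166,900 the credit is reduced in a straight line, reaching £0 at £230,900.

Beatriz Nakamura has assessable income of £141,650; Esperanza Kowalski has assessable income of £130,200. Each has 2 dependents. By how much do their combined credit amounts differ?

Beatriz (£141,650): Working Family Credit: base = 2 × £975 = £1,950. 8% of the £23,250 excess over £118,400 is £1,860; credit = £1,950 − £1,860 = £90. Earned Income Credit: £141,650 is at or below the £166,900 threshold, so the full £5,750 applies. total £90 + £5,750 = £5,840
Esperanza (£130,200): Working Family Credit: base = 2 × £975 = £1,950. 8% of the £11,800 excess over £118,400 is £944; credit = £1,950 − £944 = £1,006. Earned Income Credit: £130,200 is at or below the £166,900 threshold, so the full £5,750 applies. total £1,006 + £5,750 = £6,756
Difference: |£5,840 − £6,756| = £916.

£916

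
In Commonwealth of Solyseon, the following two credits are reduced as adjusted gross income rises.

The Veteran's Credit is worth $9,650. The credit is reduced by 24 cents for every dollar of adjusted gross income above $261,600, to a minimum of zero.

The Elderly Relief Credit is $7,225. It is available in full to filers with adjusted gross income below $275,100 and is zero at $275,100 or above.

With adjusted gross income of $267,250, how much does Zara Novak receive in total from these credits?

Veteran's Credit: 24% of the $5,650 excess over $261,600 is $1,356; credit = $9,650 − $1,356 = $8,294.
Elderly Relief Credit: $267,250 is below the $275,100 cutoff, so the full $7,225 applies.
Total: $8,294 + $7,225 = $15,519.

$15,519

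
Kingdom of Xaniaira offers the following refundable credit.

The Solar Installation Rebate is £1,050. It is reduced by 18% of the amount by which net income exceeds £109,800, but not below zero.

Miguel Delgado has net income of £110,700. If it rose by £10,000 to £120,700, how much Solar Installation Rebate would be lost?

£888

At £110,700 — 18% of the £900 excess over £109,800 is £162; credit = £1,050 − £162 = £888.
At £120,700 — 18% of the £10,900 excess over £109,800 is £1,962 ≥ base, so the credit is £0.
Lost: £888 − £0 = £888.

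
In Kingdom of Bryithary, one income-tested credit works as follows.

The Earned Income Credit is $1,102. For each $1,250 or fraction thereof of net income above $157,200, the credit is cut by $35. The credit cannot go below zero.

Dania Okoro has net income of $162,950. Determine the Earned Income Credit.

Earned Income Credit: income exceeds $157,200 by $5,750, which is 5 full-or-partial $1,250 increments; reduction = 5 × $35 = $175, leaving $927.

$927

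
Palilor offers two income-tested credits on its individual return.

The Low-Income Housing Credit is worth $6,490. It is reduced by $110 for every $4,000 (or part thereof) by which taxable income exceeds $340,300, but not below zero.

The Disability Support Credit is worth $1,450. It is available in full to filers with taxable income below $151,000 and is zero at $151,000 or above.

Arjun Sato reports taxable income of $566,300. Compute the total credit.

Low-Income Housing Credit: income exceeds $340,300 by $226,000, which is 57 full-or-partial $4,000 increments; reduction = 57 × $110 = $6,270, leaving $220.
Disability Support Credit: $566,300 meets or exceeds the $151,000 cutoff, so the credit is $0.
Total: $220 + $0 = $220.

$220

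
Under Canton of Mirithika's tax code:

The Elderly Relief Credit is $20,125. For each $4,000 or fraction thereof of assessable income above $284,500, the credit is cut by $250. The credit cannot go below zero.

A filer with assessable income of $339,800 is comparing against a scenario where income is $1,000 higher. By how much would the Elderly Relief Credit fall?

At $339,800 — income exceeds $284,500 by $55,300, which is 14 full-or-partial $4,000 increments; reduction = 14 × $250 = $3,500, leaving $16,625.
At $340,800 — income exceeds $284,500 by $56,300, which is 15 full-or-partial $4,000 increments; reduction = 15 × $250 = $3,750, leaving $16,375.
Lost: $16,625 − $16,375 = $250.

$250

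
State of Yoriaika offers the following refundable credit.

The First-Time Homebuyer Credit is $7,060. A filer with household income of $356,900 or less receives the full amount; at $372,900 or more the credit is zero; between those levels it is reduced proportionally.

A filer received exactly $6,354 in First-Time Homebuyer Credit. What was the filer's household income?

$358,500

$6,354 is 6,354/7,060 of the full $7,060, so 706/7,060 of the $16,000 range has been used: income = $356,900 + $16,000 × 706/7,060 = $358,500.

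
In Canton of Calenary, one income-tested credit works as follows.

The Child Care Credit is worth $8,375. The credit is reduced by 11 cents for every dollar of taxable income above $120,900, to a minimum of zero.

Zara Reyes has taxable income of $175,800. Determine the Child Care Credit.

$2,336

Child Care Credit: 11% of the $54,900 excess over $120,900 is $6,039; credit = $8,375 − $6,039 = $2,336.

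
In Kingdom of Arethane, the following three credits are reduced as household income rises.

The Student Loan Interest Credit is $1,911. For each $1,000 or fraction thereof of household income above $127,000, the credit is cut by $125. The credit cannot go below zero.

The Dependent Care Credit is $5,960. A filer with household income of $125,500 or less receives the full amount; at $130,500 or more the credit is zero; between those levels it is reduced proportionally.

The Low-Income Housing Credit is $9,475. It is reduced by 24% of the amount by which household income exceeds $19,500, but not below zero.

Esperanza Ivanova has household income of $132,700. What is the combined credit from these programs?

Student Loan Interest Credit: income exceeds $127,000 by $5,700, which is 6 full-or-partial $1,000 increments; reduction = 6 × $125 = $750, leaving $1,161.
Dependent Care Credit: $132,700 is at or above $130,500, so the credit is $0.
Low-Income Housing Credit: 24% of the $113,200 excess over $19,500 is $27,168 ≥ base, so the credit is $0.
Total: $1,161 + $0 + $0 = $1,161.

$1,161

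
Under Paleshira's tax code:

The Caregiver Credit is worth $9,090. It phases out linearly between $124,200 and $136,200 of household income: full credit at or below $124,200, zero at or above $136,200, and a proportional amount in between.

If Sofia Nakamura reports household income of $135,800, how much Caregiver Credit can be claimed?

Caregiver Credit: $135,800 is $11,600 into a $12,000 phase-out range, leaving 400/12,000 of the credit: $9,090 × 400/12,000 = $303.

$303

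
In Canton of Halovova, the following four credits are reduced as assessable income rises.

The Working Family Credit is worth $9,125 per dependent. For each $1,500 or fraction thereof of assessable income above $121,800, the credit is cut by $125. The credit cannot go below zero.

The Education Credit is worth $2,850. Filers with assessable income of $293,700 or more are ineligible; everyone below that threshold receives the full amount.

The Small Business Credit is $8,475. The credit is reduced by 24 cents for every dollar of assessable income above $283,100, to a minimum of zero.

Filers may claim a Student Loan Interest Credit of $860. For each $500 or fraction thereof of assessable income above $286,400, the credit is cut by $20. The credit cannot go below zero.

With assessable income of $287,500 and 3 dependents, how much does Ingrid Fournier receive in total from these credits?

Working Family Credit: base = 3 × $9,125 = $27,375. income exceeds $121,800 by $165,700, which is 111 full-or-partial $1,500 increments; reduction = 111 × $125 = $13,875, leaving $13,500.
Education Credit: $287,500 is below the $293,700 cutoff, so the full $2,850 applies.
Small Business Credit: 24% of the $4,400 excess over $283,100 is $1,056; credit = $8,475 − $1,056 = $7,419.
Student Loan Interest Credit: income exceeds $286,400 by $1,100, which is 3 full-or-partial $500 increments; reduction = 3 × $20 = $60, leaving $800.
Total: $13,500 + $2,850 + $7,419 + $800 = $24,569.

$24,569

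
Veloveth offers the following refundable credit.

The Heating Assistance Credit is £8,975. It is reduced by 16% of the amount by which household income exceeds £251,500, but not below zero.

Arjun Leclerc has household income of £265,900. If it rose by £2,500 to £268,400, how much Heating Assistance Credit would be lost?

At £265,900 — 16% of the £14,400 excess over £251,500 is £2,304; credit = £8,975 − £2,304 = £6,671.
At £268,400 — 16% of the £16,900 excess over £251,500 is £2,704; credit = £8,975 − £2,704 = £6,271.
Lost: £6,671 − £6,271 = £400.

£400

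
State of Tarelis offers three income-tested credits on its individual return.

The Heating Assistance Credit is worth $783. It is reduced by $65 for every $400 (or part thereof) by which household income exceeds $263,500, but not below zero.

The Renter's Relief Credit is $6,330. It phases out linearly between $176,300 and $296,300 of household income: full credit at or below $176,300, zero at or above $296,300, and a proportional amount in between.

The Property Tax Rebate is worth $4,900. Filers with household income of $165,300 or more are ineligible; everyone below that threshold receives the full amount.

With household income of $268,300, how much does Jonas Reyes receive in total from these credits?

$1,480

Heating Assistance Credit: income exceeds $263,500 by $4,800, which is 12 full-or-partial $400 increments; reduction = 12 × $65 = $780, leaving $3.
Renter's Relief Credit: $268,300 is $92,000 into a $120,000 phase-out range, leaving 28,000/120,000 of the credit: $6,330 × 28,000/120,000 = $1,477.
Property Tax Rebate: $268,300 meets or exceeds the $165,300 cutoff, so the credit is $0.
Total: $3 + $1,477 + $0 = $1,480.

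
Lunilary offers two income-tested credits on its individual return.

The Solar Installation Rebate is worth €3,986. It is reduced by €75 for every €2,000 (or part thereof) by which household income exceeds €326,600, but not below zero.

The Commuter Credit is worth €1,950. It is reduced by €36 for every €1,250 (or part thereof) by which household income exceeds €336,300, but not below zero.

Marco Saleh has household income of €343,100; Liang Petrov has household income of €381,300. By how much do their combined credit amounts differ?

Marco (€343,100): Solar Installation Rebate: income exceeds €326,600 by €16,500, which is 9 full-or-partial €2,000 increments; reduction = 9 × €75 = €675, leaving €3,311. Commuter Credit: income exceeds €336,300 by €6,800, which is 6 full-or-partial €1,250 increments; reduction = 6 × €36 = €216, leaving €1,734. total €3,311 + €1,734 = €5,045
Liang (€381,300): Solar Installation Rebate: income exceeds €326,600 by €54,700, which is 28 full-or-partial €2,000 increments; reduction = 28 × €75 = €2,100, leaving €1,886. Commuter Credit: income exceeds €336,300 by €45,000, which is 36 full-or-partial €1,250 increments; reduction = 36 × €36 = €1,296, leaving €654. total €1,886 + €654 = €2,540
Difference: |€5,045 − €2,540| = €2,505.

€2,505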